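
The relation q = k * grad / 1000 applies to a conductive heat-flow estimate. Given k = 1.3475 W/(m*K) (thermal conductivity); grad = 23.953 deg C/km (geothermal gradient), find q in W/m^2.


q = k * grad / 1000
q = 1.3475 * 23.953 / 1000
q = 0.032277 W/m^2


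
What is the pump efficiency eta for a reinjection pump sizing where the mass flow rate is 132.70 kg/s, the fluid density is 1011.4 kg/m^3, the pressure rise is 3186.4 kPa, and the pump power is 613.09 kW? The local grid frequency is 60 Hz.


eta = mdot * dP / (rho * P_pump)
eta = 132.70 * 3186.4 / (1011.4 * 613.09)
eta = 0.68191


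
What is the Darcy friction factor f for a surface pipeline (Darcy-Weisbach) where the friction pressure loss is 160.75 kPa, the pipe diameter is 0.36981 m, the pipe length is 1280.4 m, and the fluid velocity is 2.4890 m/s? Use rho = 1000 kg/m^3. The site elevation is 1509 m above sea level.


f = dP*1000 / ((L/D)*(rho*vel^2/2))
f = 160.75*1000 / ((1280.4/0.36981)*(1000*2.4890^2/2))
f = 0.014989


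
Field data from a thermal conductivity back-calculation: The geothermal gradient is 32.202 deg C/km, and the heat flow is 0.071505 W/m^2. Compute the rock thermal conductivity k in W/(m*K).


k = q / (grad / 1000)
k = 0.071505 / (32.202 / 1000)
k = 2.2205 W/(m*K)


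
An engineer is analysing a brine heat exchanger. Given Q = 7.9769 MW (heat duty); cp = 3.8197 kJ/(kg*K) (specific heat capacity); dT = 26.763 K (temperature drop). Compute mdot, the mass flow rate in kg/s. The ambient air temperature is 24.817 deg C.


mdot = Q * 1000 / (cp * dT)
mdot = 7.9769 * 1000 / (3.8197 * 26.763)
mdot = 78.032 kg/s


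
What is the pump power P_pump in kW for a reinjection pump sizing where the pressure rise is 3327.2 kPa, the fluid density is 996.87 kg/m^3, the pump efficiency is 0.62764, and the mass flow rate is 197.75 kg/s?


P_pump = mdot * dP / (rho * eta)
P_pump = 197.75 * 3327.2 / (996.87 * 0.62764)
P_pump = 1051.6 kW


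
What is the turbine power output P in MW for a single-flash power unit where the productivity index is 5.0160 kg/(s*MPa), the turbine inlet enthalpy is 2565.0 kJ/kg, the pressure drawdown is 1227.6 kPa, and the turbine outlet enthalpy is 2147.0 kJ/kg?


Step 1: mdot = PI * dP / 1000 = 5.016 * 1227.6 / 1000 = 6.157642 kg/s
Step 2: P = mdot*(h_in - h_out)/1000 = 6.157642*(2565.0 - 2147.0)/1000 = 2.5739 MW
P = 2.5739 MW


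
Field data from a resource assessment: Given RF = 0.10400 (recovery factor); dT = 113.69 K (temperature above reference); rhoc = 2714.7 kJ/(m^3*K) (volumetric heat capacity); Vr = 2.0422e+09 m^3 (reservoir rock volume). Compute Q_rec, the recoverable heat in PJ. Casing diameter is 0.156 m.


Step 1: Q_s = Vr*rhoc*dT/1e12 = 2.0422e+09*2714.7*113.69/1e12 = 630.2929 PJ
Step 2: Q_rec = Q_s * RF = 630.2929 * 0.104 = 65.550 PJ
Q_rec = 65.550 PJ


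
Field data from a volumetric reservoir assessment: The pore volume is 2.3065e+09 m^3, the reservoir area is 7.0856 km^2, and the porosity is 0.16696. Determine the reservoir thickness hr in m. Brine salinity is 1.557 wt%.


hr = Vp / (A * 1e6 * phi)
hr = 2.3065e+09 / (7.0856 * 1e6 * 0.16696)
hr = 1949.7 m


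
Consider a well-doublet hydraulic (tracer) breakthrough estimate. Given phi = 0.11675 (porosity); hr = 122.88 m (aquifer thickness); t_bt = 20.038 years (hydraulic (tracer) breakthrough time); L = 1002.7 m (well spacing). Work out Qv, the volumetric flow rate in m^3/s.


Qv = pi*hr*phi*L^2 / (3*t_bt*365.25*86400)
Qv = pi*122.88*0.11675*1002.7^2 / (3*20.038*365.25*86400)
Qv = 0.023886 m^3/s


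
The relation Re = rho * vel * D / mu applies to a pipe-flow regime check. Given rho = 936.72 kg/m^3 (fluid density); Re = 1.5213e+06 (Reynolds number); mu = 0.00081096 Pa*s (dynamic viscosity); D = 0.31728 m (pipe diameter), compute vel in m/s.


vel = Re * mu / (rho * D)
vel = 1.5213e+06 * 0.00081096 / (936.72 * 0.31728)
vel = 4.1511 m/s


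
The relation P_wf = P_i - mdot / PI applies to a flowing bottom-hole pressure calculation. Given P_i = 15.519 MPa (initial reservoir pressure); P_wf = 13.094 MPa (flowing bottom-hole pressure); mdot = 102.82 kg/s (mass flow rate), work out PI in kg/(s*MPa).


PI = mdot / (P_i - P_wf)
PI = 102.82 / (15.519 - 13.094)
PI = 42.400 kg/(s*MPa)


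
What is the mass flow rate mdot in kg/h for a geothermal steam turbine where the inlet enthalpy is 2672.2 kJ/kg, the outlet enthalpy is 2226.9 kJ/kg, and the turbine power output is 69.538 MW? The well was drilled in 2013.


mdot = P * 1000 / (h_in - h_out)
mdot = 69.538 * 1000 / (2672.2 - 2226.9)
mdot = 156.1599 kg/s
Convert: 156.1599 kg/s * 3600.0 = 5.6218e+05 kg/h
mdot = 5.6218e+05 kg/h


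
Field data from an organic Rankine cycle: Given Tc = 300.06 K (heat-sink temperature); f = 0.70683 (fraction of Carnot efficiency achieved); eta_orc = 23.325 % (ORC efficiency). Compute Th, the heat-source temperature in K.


Th = Tc / (1 - (eta_orc/100)/f)
Th = 300.06 / (1 - (23.325/100)/0.70683)
Th = 447.85 K


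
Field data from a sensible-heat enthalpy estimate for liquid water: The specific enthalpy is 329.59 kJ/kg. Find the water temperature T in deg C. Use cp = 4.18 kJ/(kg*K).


T = h / cp
T = 329.59 / 4.18
T = 78.849 deg C


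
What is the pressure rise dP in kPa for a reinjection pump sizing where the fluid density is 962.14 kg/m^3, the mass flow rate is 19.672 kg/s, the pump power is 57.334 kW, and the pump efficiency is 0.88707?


dP = P_pump * rho * eta / mdot
dP = 57.334 * 962.14 * 0.88707 / 19.672
dP = 2487.5 kPa


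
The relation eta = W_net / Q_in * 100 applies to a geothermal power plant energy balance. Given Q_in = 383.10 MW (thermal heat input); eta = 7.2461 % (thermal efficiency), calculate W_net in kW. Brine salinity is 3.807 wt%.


W_net = eta / 100 * Q_in
W_net = 7.2461 / 100 * 383.10
W_net = 27.75981 MW
Convert: 27.75981 MW * 1000.0 = 27760 kW
W_net = 27760 kW


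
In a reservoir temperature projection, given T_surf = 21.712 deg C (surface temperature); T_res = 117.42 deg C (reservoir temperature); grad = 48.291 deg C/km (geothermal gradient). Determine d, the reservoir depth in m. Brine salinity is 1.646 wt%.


d = (T_res - T_surf) / grad * 1000
d = (117.42 - 21.712) / 48.291 * 1000
d = 1981.9 m


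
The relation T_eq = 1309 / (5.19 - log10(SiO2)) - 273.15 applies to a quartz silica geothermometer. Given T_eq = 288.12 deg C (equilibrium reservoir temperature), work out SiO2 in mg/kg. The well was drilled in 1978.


SiO2 = 10^(5.19 - 1309/(T_eq + 273.15))
SiO2 = 10^(5.19 - 1309/(288.12 + 273.15))
SiO2 = 720.76 mg/kg


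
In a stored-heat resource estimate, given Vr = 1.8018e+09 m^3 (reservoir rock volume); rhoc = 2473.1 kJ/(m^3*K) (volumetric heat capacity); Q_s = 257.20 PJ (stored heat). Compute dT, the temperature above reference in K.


dT = Q_s * 1e12 / (Vr * rhoc)
dT = 257.20 * 1e12 / (1.8018e+09 * 2473.1)
dT = 57.720 K


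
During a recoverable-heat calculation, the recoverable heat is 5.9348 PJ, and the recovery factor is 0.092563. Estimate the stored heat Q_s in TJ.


Q_s = Q_rec / RF
Q_s = 5.9348 / 0.092563
Q_s = 64.11633 PJ
Convert: 64.11633 PJ * 1000.0 = 64116 TJ
Q_s = 64116 TJ


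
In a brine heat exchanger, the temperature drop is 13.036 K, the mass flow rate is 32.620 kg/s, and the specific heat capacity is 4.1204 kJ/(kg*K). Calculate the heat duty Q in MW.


Q = mdot * cp * dT / 1000
Q = 32.620 * 4.1204 * 13.036 / 1000
Q = 1.7521 MW


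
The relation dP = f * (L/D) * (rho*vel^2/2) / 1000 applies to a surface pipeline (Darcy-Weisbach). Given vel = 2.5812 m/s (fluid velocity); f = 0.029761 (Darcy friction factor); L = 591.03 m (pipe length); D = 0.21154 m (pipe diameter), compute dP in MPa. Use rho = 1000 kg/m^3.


dP = f * (L/D) * (rho*vel^2/2) / 1000
dP = 0.029761 * (591.03/0.21154) * (1000*2.5812^2/2) / 1000
dP = 276.9988 kPa
Convert: 276.9988 kPa * 0.001 = 0.27700 MPa
dP = 0.27700 MPa


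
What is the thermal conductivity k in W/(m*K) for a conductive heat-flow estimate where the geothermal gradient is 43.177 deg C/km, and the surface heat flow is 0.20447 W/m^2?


k = q * 1000 / grad
k = 0.20447 * 1000 / 43.177
k = 4.7356 W/(m*K)


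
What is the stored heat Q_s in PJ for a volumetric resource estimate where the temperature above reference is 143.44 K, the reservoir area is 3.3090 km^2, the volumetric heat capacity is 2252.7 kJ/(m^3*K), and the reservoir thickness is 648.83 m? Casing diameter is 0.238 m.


Step 1: Vr = A*1e6*hr = 3.309*1e6*648.83 = 2.146978e+09 m^3
Step 2: Q_s = Vr*rhoc*dT/1e12 = 2.146978e+09*2252.7*143.44/1e12 = 693.75 PJ
Q_s = 693.75 PJ


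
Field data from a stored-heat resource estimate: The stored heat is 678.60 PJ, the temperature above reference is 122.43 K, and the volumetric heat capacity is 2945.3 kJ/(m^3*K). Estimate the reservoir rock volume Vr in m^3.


Vr = Q_s * 1e12 / (rhoc * dT)
Vr = 678.60 * 1e12 / (2945.3 * 122.43)
Vr = 1.8819e+09 m^3


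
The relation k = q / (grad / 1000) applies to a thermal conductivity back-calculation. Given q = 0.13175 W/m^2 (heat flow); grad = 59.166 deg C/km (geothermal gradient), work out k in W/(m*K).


k = q / (grad / 1000)
k = 0.13175 / (59.166 / 1000)
k = 2.2268 W/(m*K)


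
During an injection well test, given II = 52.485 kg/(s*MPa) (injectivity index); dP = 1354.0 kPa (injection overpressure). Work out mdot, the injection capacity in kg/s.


mdot = II * dP / 1000
mdot = 52.485 * 1354.0 / 1000
mdot = 71.065 kg/s


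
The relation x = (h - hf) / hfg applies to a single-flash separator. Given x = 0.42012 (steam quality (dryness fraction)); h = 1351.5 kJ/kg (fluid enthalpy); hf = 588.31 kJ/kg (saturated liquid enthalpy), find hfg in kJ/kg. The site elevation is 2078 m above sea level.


hfg = (h - hf) / x
hfg = (1351.5 - 588.31) / 0.42012
hfg = 1816.6 kJ/kg


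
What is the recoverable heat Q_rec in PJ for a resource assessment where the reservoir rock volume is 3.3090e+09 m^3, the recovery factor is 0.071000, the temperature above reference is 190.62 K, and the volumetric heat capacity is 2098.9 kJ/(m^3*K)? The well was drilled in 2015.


Step 1: Q_s = Vr*rhoc*dT/1e12 = 3.3090e+09*2098.9*190.62/1e12 = 1323.905 PJ
Step 2: Q_rec = Q_s * RF = 1323.905 * 0.071 = 93.997 PJ
Q_rec = 93.997 PJ


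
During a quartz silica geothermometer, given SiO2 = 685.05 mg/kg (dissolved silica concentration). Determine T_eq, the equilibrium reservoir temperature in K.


T_eq = 1309 / (5.19 - log10(SiO2)) - 273.15
T_eq = 1309 / (5.19 - log10(685.05)) - 273.15
T_eq = 282.8592 deg C
Convert to K: 282.8592 + 273.15 = 556.01 K
T_eq = 556.01 K


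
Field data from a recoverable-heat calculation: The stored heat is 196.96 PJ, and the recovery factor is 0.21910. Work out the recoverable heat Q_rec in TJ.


Q_rec = Q_s * RF
Q_rec = 196.96 * 0.21910
Q_rec = 43.15394 PJ
Convert: 43.15394 PJ * 1000.0 = 43154 TJ
Q_rec = 43154 TJ


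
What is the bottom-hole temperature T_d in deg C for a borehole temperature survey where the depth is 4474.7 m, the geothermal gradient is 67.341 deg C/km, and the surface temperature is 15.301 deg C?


T_d = T_surf + grad * d / 1000
T_d = 15.301 + 67.341 * 4474.7 / 1000
T_d = 316.63 deg C


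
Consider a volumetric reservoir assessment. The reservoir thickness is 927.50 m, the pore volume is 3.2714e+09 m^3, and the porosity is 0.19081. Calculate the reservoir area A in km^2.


A = Vp / (1e6 * hr * phi)
A = 3.2714e+09 / (1e6 * 927.50 * 0.19081)
A = 18.485 km^2


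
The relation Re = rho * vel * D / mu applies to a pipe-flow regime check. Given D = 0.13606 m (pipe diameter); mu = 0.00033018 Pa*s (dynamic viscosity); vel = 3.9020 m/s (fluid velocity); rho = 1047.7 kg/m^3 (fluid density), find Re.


Re = rho * vel * D / mu
Re = 1047.7 * 3.9020 * 0.13606 / 0.00033018
Re = 1.6846e+06


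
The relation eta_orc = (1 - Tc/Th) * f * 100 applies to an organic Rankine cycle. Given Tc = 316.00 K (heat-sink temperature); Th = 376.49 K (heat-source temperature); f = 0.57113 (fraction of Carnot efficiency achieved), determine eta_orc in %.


eta_orc = (1 - Tc/Th) * f * 100
eta_orc = (1 - 316.00/376.49) * 0.57113 * 100
eta_orc = 9.1762 %


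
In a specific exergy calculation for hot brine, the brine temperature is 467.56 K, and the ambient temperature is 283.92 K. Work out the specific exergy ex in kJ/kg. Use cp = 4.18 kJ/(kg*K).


ex = cp * ((T_b - T_0) - T_0 * ln(T_b/T_0))
ex = 4.18 * ((467.56 - 283.92) - 283.92 * ln(467.56/283.92))
ex = 175.60 kJ/kg


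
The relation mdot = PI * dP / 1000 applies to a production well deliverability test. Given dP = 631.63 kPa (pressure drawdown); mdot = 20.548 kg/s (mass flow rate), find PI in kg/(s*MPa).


PI = mdot * 1000 / dP
PI = 20.548 * 1000 / 631.63
PI = 32.532 kg/(s*MPa)


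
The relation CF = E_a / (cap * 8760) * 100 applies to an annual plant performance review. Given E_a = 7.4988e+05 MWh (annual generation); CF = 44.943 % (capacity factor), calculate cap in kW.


cap = E_a / (CF/100 * 8760)
cap = 7.4988e+05 / (44.943/100 * 8760)
cap = 190.4696 MW
Convert: 190.4696 MW * 1000.0 = 1.9047e+05 kW
cap = 1.9047e+05 kW


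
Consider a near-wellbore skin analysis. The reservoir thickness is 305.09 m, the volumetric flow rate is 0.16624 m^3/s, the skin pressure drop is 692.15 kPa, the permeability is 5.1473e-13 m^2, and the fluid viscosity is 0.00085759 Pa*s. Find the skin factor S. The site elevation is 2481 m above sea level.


S = dP_s * 1000 * 2*pi*k*hr / (q*mu)
S = 692.15 * 1000 * 2*pi*5.1473e-13*305.09 / (0.16624*0.00085759)
S = 4.7904


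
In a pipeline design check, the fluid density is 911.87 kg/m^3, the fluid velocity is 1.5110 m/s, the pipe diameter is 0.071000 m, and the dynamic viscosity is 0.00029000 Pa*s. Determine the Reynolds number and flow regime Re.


Step 1: Re = rho*vel*D/mu = 911.87*1.511*0.071/0.00029 = 3.3733e+05
Step 2: Re = 3.3733e+05 > 4000, so flow is turbulent.
Re = 3.3733e+05 (turbulent)


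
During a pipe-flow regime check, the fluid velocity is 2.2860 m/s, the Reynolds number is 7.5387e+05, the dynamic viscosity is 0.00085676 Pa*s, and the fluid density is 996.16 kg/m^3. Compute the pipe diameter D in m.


D = Re * mu / (rho * vel)
D = 7.5387e+05 * 0.00085676 / (996.16 * 2.2860)
D = 0.28363 m


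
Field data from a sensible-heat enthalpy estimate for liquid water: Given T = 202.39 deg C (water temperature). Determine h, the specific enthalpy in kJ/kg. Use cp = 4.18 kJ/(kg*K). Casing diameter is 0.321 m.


h = cp * T
h = 4.18 * 202.39
h = 845.99 kJ/kg


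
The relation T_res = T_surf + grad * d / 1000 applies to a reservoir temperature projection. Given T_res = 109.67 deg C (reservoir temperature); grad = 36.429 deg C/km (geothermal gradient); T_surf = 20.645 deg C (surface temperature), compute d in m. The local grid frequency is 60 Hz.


d = (T_res - T_surf) / grad * 1000
d = (109.67 - 20.645) / 36.429 * 1000
d = 2443.8 m


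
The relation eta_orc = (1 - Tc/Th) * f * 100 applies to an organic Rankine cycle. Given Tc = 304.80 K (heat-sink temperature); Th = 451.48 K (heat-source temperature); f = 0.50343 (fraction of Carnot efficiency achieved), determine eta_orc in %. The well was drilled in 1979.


eta_orc = (1 - Tc/Th) * f * 100
eta_orc = (1 - 304.80/451.48) * 0.50343 * 100
eta_orc = 16.356 %


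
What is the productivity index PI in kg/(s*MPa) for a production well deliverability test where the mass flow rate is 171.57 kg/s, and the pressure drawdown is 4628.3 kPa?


PI = mdot * 1000 / dP
PI = 171.57 * 1000 / 4628.3
PI = 37.070 kg/(s*MPa)


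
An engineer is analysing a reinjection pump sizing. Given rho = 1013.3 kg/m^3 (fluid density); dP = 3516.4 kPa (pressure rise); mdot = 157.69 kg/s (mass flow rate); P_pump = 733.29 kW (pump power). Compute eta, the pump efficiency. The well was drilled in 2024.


eta = mdot * dP / (rho * P_pump)
eta = 157.69 * 3516.4 / (1013.3 * 733.29)
eta = 0.74626


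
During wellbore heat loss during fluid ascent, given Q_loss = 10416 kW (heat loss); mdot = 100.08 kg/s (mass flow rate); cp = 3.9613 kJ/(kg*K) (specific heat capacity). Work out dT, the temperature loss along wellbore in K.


dT = Q_loss / (mdot * cp)
dT = 10416 / (100.08 * 3.9613)
dT = 26.273 K


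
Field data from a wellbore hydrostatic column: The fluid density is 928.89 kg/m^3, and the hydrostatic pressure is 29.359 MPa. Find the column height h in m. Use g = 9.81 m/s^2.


h = P * 1e6 / (g * rho)
h = 29.359 * 1e6 / (9.81 * 928.89)
h = 3221.9 m


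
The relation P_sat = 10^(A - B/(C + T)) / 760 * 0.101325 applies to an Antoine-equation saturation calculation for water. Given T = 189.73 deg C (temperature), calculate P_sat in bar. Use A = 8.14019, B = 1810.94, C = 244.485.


P_sat = 10^(A - B/(C + T)) / 760 * 0.101325
P_sat = 10^(8.14019 - 1810.94/(244.485 + 189.73)) / 760 * 0.101325
P_sat = 1.243043 MPa
Convert: 1.243043 MPa * 10.0 = 12.430 bar
P_sat = 12.430 bar


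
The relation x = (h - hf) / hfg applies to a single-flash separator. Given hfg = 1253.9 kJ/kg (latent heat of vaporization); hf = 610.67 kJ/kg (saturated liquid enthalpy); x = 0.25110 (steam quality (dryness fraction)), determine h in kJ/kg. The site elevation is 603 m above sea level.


h = hf + x * hfg
h = 610.67 + 0.25110 * 1253.9
h = 925.52 kJ/kg


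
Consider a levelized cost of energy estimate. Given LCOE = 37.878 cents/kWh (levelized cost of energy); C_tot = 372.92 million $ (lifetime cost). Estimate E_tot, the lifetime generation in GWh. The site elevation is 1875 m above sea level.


E_tot = C_tot / LCOE * 100
E_tot = 372.92 / 37.878 * 100
E_tot = 984.53 GWh


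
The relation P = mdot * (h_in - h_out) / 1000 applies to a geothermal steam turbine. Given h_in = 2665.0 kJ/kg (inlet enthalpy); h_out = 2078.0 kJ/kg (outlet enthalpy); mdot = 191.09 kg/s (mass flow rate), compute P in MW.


P = mdot * (h_in - h_out) / 1000
P = 191.09 * (2665.0 - 2078.0) / 1000
P = 112.17 MW


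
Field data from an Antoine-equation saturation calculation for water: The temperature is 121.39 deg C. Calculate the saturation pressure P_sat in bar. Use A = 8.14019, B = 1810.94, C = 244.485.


P_sat = 10^(A - B/(C + T)) / 760 * 0.101325
P_sat = 10^(8.14019 - 1810.94/(244.485 + 121.39)) / 760 * 0.101325
P_sat = 0.2067660 MPa
Convert: 0.2067660 MPa * 10.0 = 2.0677 bar
P_sat = 2.0677 bar


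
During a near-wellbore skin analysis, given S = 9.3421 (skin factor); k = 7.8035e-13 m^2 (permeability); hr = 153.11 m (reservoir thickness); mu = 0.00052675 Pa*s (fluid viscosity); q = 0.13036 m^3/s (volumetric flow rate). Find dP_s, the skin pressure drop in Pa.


dP_s = S * q * mu / (2*pi*k*hr) / 1000
dP_s = 9.3421 * 0.13036 * 0.00052675 / (2*pi*7.8035e-13*153.11) / 1000
dP_s = 854.5167 kPa
Convert: 854.5167 kPa * 1000.0 = 8.5452e+05 Pa
dP_s = 8.5452e+05 Pa


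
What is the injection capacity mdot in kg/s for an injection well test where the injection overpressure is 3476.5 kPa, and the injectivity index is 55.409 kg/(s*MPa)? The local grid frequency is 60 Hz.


mdot = II * dP / 1000
mdot = 55.409 * 3476.5 / 1000
mdot = 192.63 kg/s


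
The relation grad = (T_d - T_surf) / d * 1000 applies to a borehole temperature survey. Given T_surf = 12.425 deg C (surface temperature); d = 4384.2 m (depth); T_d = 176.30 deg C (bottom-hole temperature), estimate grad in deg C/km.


grad = (T_d - T_surf) / d * 1000
grad = (176.30 - 12.425) / 4384.2 * 1000
grad = 37.379 deg C/km


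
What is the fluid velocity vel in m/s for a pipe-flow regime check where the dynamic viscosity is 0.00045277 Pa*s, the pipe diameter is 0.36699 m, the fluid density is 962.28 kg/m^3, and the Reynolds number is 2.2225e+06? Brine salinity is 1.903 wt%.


vel = Re * mu / (rho * D)
vel = 2.2225e+06 * 0.00045277 / (962.28 * 0.36699)
vel = 2.8495 m/s


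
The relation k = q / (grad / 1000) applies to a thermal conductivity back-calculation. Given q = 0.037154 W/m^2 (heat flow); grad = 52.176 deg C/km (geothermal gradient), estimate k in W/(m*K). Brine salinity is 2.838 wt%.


k = q / (grad / 1000)
k = 0.037154 / (52.176 / 1000)
k = 0.71209 W/(m*K)


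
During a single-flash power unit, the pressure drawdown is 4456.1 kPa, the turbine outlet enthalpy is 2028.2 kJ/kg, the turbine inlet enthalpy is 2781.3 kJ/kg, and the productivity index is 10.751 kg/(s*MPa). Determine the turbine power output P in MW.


Step 1: mdot = PI * dP / 1000 = 10.751 * 4456.1 / 1000 = 47.90753 kg/s
Step 2: P = mdot*(h_in - h_out)/1000 = 47.90753*(2781.3 - 2028.2)/1000 = 36.079 MW
P = 36.079 MW


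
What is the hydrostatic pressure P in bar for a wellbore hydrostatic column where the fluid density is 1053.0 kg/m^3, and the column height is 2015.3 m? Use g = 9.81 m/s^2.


P = rho * g * h / 1e6
P = 1053.0 * 9.81 * 2015.3 / 1e6
P = 20.81791 MPa
Convert: 20.81791 MPa * 10.0 = 208.18 bar
P = 208.18 bar


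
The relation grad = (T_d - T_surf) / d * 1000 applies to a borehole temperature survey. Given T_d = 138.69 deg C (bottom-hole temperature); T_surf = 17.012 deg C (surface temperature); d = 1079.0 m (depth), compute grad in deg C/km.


grad = (T_d - T_surf) / d * 1000
grad = (138.69 - 17.012) / 1079.0 * 1000
grad = 112.77 deg C/km


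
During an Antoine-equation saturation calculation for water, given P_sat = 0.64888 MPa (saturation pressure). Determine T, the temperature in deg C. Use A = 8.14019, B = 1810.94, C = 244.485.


T = B / (A - log10(P_sat * 760 / 0.101325)) - C
T = 1810.94 / (8.14019 - log10(0.64888 * 760 / 0.101325)) - 244.485
T = 162.20 deg C


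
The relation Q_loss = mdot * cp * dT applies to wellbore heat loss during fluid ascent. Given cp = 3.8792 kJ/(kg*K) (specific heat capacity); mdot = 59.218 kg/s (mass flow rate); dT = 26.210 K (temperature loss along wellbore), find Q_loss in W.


Q_loss = mdot * cp * dT
Q_loss = 59.218 * 3.8792 * 26.210
Q_loss = 6020.921 kW
Convert: 6020.921 kW * 1000.0 = 6.0209e+06 W
Q_loss = 6.0209e+06 W


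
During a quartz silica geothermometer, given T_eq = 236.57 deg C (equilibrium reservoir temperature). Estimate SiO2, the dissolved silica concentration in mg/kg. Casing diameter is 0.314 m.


SiO2 = 10^(5.19 - 1309/(T_eq + 273.15))
SiO2 = 10^(5.19 - 1309/(236.57 + 273.15))
SiO2 = 418.72 mg/kg


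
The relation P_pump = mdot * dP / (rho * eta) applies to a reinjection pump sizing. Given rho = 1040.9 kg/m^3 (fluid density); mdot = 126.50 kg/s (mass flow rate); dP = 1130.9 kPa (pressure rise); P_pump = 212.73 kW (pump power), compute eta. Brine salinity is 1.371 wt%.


eta = mdot * dP / (rho * P_pump)
eta = 126.50 * 1130.9 / (1040.9 * 212.73)
eta = 0.64607


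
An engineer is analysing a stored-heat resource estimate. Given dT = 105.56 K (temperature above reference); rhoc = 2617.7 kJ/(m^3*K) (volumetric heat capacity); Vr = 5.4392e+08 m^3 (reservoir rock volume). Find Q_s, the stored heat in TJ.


Q_s = Vr * rhoc * dT / 1e12
Q_s = 5.4392e+08 * 2617.7 * 105.56 / 1e12
Q_s = 150.2984 PJ
Convert: 150.2984 PJ * 1000.0 = 1.5030e+05 TJ
Q_s = 1.5030e+05 TJ


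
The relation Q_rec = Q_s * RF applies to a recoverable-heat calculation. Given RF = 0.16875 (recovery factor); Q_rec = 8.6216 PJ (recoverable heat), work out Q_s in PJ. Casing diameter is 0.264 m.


Q_s = Q_rec / RF
Q_s = 8.6216 / 0.16875
Q_s = 51.091 PJ


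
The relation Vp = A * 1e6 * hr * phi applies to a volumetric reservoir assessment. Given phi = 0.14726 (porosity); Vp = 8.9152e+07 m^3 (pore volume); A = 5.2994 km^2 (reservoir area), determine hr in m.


hr = Vp / (A * 1e6 * phi)
hr = 8.9152e+07 / (5.2994 * 1e6 * 0.14726)
hr = 114.24 m


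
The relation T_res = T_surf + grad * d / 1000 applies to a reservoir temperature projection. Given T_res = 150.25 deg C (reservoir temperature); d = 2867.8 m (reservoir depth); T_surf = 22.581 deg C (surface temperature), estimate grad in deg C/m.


grad = (T_res - T_surf) / d * 1000
grad = (150.25 - 22.581) / 2867.8 * 1000
grad = 44.51810 deg C/km
Convert: 44.51810 deg C/km * 0.001 = 0.044518 deg C/m
grad = 0.044518 deg C/m


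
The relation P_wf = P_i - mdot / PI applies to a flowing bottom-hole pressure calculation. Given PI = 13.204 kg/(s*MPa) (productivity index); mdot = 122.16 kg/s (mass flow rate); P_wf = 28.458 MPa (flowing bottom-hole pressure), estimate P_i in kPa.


P_i = P_wf + mdot / PI
P_i = 28.458 + 122.16 / 13.204
P_i = 37.70974 MPa
Convert: 37.70974 MPa * 1000.0 = 37710 kPa
P_i = 37710 kPa


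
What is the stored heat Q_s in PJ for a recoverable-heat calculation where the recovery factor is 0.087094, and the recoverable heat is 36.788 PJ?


Q_s = Q_rec / RF
Q_s = 36.788 / 0.087094
Q_s = 422.39 PJ


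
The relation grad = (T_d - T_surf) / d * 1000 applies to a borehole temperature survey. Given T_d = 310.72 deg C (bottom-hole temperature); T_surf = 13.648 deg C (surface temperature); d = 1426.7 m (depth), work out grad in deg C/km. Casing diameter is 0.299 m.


grad = (T_d - T_surf) / d * 1000
grad = (310.72 - 13.648) / 1426.7 * 1000
grad = 208.22 deg C/km


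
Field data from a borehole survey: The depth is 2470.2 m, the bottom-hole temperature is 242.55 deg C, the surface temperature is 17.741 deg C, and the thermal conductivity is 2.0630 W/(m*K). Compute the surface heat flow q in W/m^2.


Step 1: grad = (T_d - T_surf)/d * 1000 = (242.55 - 17.741)/2470.2 * 1000 = 91.00842 deg C/km
Step 2: q = k * grad / 1000 = 2.063 * 91.00842 / 1000 = 0.18775 W/m^2
q = 0.18775 W/m^2


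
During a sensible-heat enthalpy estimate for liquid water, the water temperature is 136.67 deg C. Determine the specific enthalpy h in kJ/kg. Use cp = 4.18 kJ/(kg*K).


h = cp * T
h = 4.18 * 136.67
h = 571.28 kJ/kg


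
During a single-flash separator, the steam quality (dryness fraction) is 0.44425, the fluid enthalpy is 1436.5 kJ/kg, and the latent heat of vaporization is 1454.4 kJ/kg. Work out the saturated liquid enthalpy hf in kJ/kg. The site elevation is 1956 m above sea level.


hf = h - x * hfg
hf = 1436.5 - 0.44425 * 1454.4
hf = 790.38 kJ/kg


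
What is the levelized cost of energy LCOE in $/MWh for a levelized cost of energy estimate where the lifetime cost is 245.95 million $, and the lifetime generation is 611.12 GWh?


LCOE = C_tot / E_tot * 100
LCOE = 245.95 / 611.12 * 100
LCOE = 40.24578 cents/kWh
Convert: 40.24578 cents/kWh * 10.0 = 402.46 $/MWh
LCOE = 402.46 $/MWh


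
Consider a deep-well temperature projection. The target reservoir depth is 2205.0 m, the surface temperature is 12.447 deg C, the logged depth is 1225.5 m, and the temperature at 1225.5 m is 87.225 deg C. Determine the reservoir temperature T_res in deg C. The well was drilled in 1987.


Step 1: grad = (T_d1 - T_surf)/d1 * 1000 = (87.225 - 12.447)/1225.5 * 1000 = 61.01836 deg C/km
Step 2: T_res = T_surf + grad*d2/1000 = 12.447 + 61.01836*2205.0/1000 = 146.99 deg C
T_res = 146.99 deg C


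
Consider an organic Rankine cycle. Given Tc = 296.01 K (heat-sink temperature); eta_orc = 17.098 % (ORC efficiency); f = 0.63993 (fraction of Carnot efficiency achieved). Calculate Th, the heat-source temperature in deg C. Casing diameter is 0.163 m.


Th = Tc / (1 - (eta_orc/100)/f)
Th = 296.01 / (1 - (17.098/100)/0.63993)
Th = 403.9358 K
Convert to deg C: 403.9358 - 273.15 = 130.79 deg C
Th = 130.79 deg C


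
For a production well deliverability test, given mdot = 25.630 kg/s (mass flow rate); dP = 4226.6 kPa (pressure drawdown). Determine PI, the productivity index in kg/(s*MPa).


PI = mdot * 1000 / dP
PI = 25.630 * 1000 / 4226.6
PI = 6.0640 kg/(s*MPa)


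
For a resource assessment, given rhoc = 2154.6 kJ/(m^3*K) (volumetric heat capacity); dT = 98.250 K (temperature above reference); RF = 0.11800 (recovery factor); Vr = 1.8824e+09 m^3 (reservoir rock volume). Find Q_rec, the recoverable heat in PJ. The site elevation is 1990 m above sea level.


Step 1: Q_s = Vr*rhoc*dT/1e12 = 1.8824e+09*2154.6*98.25/1e12 = 398.4842 PJ
Step 2: Q_rec = Q_s * RF = 398.4842 * 0.118 = 47.021 PJ
Q_rec = 47.021 PJ


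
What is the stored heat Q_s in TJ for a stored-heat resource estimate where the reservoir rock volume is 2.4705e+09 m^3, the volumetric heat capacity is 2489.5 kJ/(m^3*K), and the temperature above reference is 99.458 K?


Q_s = Vr * rhoc * dT / 1e12
Q_s = 2.4705e+09 * 2489.5 * 99.458 / 1e12
Q_s = 611.6975 PJ
Convert: 611.6975 PJ * 1000.0 = 6.1170e+05 TJ
Q_s = 6.1170e+05 TJ


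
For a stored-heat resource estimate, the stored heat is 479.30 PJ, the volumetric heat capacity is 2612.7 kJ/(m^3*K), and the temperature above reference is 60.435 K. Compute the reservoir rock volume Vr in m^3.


Vr = Q_s * 1e12 / (rhoc * dT)
Vr = 479.30 * 1e12 / (2612.7 * 60.435)
Vr = 3.0355e+09 m^3


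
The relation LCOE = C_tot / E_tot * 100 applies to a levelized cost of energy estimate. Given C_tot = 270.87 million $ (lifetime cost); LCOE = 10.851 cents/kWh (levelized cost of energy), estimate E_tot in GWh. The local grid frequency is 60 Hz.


E_tot = C_tot / LCOE * 100
E_tot = 270.87 / 10.851 * 100
E_tot = 2496.3 GWh


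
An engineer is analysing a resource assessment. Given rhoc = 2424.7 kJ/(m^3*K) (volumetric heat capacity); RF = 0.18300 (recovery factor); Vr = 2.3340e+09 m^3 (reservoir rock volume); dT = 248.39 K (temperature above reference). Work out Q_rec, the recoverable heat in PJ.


Step 1: Q_s = Vr*rhoc*dT/1e12 = 2.3340e+09*2424.7*248.39/1e12 = 1405.701 PJ
Step 2: Q_rec = Q_s * RF = 1405.701 * 0.183 = 257.24 PJ
Q_rec = 257.24 PJ


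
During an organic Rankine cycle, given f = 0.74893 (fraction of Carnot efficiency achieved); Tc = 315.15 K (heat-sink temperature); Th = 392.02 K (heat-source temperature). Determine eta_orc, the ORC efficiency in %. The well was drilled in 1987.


eta_orc = (1 - Tc/Th) * f * 100
eta_orc = (1 - 315.15/392.02) * 0.74893 * 100
eta_orc = 14.686 %


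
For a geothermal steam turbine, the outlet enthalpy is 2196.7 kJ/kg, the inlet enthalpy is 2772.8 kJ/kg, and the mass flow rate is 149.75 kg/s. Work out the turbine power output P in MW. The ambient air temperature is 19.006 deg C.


P = mdot * (h_in - h_out) / 1000
P = 149.75 * (2772.8 - 2196.7) / 1000
P = 86.271 MW


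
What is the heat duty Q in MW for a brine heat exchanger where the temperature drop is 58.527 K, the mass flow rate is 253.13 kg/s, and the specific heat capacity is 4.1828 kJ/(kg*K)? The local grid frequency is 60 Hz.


Q = mdot * cp * dT / 1000
Q = 253.13 * 4.1828 * 58.527 / 1000
Q = 61.968 MW


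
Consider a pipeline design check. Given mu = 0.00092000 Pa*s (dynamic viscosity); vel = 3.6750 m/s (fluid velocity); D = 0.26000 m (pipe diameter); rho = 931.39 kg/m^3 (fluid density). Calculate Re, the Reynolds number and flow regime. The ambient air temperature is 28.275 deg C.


Step 1: Re = rho*vel*D/mu = 931.39*3.675*0.26/0.00092 = 9.6733e+05
Step 2: Re = 9.6733e+05 > 4000, so flow is turbulent.
Re = 9.6733e+05 (turbulent)


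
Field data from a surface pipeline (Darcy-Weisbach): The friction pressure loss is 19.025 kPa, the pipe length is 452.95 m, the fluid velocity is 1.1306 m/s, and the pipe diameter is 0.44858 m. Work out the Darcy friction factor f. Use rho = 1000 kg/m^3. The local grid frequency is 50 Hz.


f = dP*1000 / ((L/D)*(rho*vel^2/2))
f = 19.025*1000 / ((452.95/0.44858)*(1000*1.1306^2/2))
f = 0.029480


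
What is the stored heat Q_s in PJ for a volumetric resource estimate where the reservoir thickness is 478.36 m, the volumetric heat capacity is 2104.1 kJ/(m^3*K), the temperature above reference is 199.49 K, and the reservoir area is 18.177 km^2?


Step 1: Vr = A*1e6*hr = 18.177*1e6*478.36 = 8.695150e+09 m^3
Step 2: Q_s = Vr*rhoc*dT/1e12 = 8.695150e+09*2104.1*199.49/1e12 = 3649.8 PJ
Q_s = 3649.8 PJ


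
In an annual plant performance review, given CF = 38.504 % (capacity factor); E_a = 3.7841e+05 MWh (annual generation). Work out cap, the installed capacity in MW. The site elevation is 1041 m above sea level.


cap = E_a / (CF/100 * 8760)
cap = 3.7841e+05 / (38.504/100 * 8760)
cap = 112.19 MW


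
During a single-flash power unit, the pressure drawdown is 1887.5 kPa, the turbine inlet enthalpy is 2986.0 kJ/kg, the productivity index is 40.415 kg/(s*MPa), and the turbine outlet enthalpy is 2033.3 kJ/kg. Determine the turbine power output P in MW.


Step 1: mdot = PI * dP / 1000 = 40.415 * 1887.5 / 1000 = 76.28331 kg/s
Step 2: P = mdot*(h_in - h_out)/1000 = 76.28331*(2986.0 - 2033.3)/1000 = 72.675 MW
P = 72.675 MW


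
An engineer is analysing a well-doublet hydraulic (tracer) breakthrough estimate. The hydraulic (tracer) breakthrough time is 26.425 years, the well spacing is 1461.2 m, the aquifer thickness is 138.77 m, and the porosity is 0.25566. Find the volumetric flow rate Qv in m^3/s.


Qv = pi*hr*phi*L^2 / (3*t_bt*365.25*86400)
Qv = pi*138.77*0.25566*1461.2^2 / (3*26.425*365.25*86400)
Qv = 0.095123 m^3/s


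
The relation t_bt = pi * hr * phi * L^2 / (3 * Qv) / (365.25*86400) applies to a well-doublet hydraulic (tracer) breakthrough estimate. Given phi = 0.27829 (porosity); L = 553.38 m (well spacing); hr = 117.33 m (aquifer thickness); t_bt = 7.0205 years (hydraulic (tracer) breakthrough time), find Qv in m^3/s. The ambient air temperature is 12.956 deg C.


Qv = pi*hr*phi*L^2 / (3*t_bt*365.25*86400)
Qv = pi*117.33*0.27829*553.38^2 / (3*7.0205*365.25*86400)
Qv = 0.047262 m^3/s


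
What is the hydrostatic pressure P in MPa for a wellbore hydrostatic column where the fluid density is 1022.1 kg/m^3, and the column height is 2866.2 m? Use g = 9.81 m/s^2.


P = rho * g * h / 1e6
P = 1022.1 * 9.81 * 2866.2 / 1e6
P = 28.739 MPa


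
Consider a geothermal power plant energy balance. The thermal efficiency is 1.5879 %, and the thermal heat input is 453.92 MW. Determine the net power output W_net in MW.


W_net = eta / 100 * Q_in
W_net = 1.5879 / 100 * 453.92
W_net = 7.2078 MW


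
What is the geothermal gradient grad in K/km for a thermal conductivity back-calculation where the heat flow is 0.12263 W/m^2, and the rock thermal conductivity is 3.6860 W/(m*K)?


grad = q / k * 1000
grad = 0.12263 / 3.6860 * 1000
grad = 33.26913 deg C/km
Convert: 33.26913 deg C/km * 1.0 = 33.269 K/km
grad = 33.269 K/km


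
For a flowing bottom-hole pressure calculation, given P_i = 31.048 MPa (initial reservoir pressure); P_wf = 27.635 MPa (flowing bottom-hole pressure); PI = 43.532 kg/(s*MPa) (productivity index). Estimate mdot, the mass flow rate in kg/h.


mdot = (P_i - P_wf) * PI
mdot = (31.048 - 27.635) * 43.532
mdot = 148.5747 kg/s
Convert: 148.5747 kg/s * 3600.0 = 5.3487e+05 kg/h
mdot = 5.3487e+05 kg/h


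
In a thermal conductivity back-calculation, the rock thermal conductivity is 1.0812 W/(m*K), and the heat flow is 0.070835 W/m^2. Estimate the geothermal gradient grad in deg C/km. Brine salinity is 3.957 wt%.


grad = q / k * 1000
grad = 0.070835 / 1.0812 * 1000
grad = 65.515 deg C/km


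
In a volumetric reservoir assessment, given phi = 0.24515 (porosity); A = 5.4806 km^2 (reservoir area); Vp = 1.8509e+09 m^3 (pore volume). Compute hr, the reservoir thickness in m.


hr = Vp / (A * 1e6 * phi)
hr = 1.8509e+09 / (5.4806 * 1e6 * 0.24515)
hr = 1377.6 m


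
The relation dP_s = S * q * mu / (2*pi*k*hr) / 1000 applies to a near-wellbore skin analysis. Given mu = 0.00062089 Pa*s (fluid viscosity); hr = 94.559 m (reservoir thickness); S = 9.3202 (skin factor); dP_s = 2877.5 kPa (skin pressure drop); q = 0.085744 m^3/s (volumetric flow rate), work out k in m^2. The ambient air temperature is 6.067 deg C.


k = S*q*mu / (2*pi*dP_s*1000*hr)
k = 9.3202*0.085744*0.00062089 / (2*pi*2877.5*1000*94.559)
k = 2.9023e-13 m^2


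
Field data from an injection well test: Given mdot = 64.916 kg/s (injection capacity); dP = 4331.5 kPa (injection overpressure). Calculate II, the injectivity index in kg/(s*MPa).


II = mdot * 1000 / dP
II = 64.916 * 1000 / 4331.5
II = 14.987 kg/(s*MPa)


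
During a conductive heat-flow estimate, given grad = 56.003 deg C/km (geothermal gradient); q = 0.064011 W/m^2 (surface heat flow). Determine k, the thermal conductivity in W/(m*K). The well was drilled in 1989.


k = q * 1000 / grad
k = 0.064011 * 1000 / 56.003
k = 1.1430 W/(m*K)


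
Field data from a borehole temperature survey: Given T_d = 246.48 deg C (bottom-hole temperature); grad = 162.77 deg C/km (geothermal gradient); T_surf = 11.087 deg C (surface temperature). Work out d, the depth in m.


d = (T_d - T_surf) / grad * 1000
d = (246.48 - 11.087) / 162.77 * 1000
d = 1446.2 m


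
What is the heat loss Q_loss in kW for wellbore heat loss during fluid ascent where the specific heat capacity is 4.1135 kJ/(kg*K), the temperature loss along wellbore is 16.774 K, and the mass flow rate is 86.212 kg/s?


Q_loss = mdot * cp * dT
Q_loss = 86.212 * 4.1135 * 16.774
Q_loss = 5948.6 kW


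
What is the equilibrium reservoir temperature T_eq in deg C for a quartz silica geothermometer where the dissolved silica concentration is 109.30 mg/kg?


T_eq = 1309 / (5.19 - log10(SiO2)) - 273.15
T_eq = 1309 / (5.19 - log10(109.30)) - 273.15
T_eq = 142.22 deg C


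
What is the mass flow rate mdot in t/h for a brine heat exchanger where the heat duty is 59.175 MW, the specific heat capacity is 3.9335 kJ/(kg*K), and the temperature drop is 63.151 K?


mdot = Q * 1000 / (cp * dT)
mdot = 59.175 * 1000 / (3.9335 * 63.151)
mdot = 238.2204 kg/s
Convert: 238.2204 kg/s * 3.6 = 857.59 t/h
mdot = 857.59 t/h


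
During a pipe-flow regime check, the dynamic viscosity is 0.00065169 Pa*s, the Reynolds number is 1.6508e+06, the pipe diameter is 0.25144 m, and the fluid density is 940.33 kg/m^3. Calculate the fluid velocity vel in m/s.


vel = Re * mu / (rho * D)
vel = 1.6508e+06 * 0.00065169 / (940.33 * 0.25144)
vel = 4.5501 m/s


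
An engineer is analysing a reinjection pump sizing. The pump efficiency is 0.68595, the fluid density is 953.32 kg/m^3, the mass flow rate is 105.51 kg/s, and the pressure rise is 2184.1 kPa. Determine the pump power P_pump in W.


P_pump = mdot * dP / (rho * eta)
P_pump = 105.51 * 2184.1 / (953.32 * 0.68595)
P_pump = 352.3993 kW
Convert: 352.3993 kW * 1000.0 = 3.5240e+05 W
P_pump = 3.5240e+05 W


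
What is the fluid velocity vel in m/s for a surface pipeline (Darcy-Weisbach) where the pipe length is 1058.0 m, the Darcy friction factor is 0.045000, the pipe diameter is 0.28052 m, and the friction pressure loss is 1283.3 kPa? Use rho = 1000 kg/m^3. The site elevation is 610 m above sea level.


vel = sqrt(dP*1000*2*D / (f*L*rho))
vel = sqrt(1283.3*1000*2*0.28052 / (0.045000*1058.0*1000))
vel = 3.8888 m/s


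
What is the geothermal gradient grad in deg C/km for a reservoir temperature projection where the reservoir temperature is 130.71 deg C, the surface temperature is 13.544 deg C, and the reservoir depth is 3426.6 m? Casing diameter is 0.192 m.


grad = (T_res - T_surf) / d * 1000
grad = (130.71 - 13.544) / 3426.6 * 1000
grad = 34.193 deg C/km


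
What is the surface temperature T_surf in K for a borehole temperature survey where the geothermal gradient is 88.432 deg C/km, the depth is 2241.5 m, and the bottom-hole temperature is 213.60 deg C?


T_surf = T_d - grad * d / 1000
T_surf = 213.60 - 88.432 * 2241.5 / 1000
T_surf = 15.37967 deg C
Convert to K: 15.37967 + 273.15 = 288.53 K
T_surf = 288.53 K


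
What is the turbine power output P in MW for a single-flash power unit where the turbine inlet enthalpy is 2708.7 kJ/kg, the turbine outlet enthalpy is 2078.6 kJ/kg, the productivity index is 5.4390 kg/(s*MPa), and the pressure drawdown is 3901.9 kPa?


Step 1: mdot = PI * dP / 1000 = 5.439 * 3901.9 / 1000 = 21.22243 kg/s
Step 2: P = mdot*(h_in - h_out)/1000 = 21.22243*(2708.7 - 2078.6)/1000 = 13.372 MW
P = 13.372 MW


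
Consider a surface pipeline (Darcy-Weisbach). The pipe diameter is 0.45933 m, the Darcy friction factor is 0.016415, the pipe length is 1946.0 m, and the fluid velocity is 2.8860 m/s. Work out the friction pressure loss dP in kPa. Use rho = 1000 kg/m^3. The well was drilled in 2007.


dP = f * (L/D) * (rho*vel^2/2) / 1000
dP = 0.016415 * (1946.0/0.45933) * (1000*2.8860^2/2) / 1000
dP = 289.62 kPa
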